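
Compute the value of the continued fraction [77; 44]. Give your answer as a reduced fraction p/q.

3389/44

Use the convergent recurrence hₖ = aₖ·hₖ₋₁ + hₖ₋₂ (and likewise for the denominators kₖ):
a_0 = 77: 77/1
a_1 = 44: 3389/44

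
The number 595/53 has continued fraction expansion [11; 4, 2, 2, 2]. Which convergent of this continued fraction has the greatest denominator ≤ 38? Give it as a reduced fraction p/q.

List convergents until the denominator exceeds the bound:
a_0 = 11: 11/1  (≤ bound)
a_1 = 4: 45/4  (≤ bound)
a_2 = 2: 101/9  (≤ bound)
a_3 = 2: 247/22  (≤ bound)
a_4 = 2: 595/53  (> 38, stop)

247/22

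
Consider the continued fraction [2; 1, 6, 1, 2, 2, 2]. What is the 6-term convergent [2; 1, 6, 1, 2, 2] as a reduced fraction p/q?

Start with 2.
2 + 1/(2/1) = 2 + 1/2 = 5/2
1 + 1/(5/2) = 1 + 2/5 = 7/5
6 + 1/(7/5) = 6 + 5/7 = 47/7
1 + 1/(47/7) = 1 + 7/47 = 54/47
2 + 1/(54/47) = 2 + 47/54 = 155/54

155/54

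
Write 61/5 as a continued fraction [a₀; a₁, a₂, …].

61 ÷ 5 → quotient 12, remainder 1
5 ÷ 1 → quotient 5, remainder 0

[12; 5]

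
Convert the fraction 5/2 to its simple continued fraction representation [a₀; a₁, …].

[2; 2]

Repeatedly divide and take the remainder:
⌊5/2⌋ = 2, remainder 1
⌊2/1⌋ = 2, remainder 0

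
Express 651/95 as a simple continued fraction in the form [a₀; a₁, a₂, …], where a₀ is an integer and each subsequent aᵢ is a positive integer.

Run the Euclidean algorithm, recording each quotient:
⌊651/95⌋ = 6, remainder 81
⌊95/81⌋ = 1, remainder 14
⌊81/14⌋ = 5, remainder 11
⌊14/11⌋ = 1, remainder 3
⌊11/3⌋ = 3, remainder 2
⌊3/2⌋ = 1, remainder 1
⌊2/1⌋ = 2, remainder 0

[6; 1, 5, 1, 3, 1, 2]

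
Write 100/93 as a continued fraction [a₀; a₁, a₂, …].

[1; 13, 3, 2]

100 = 1·93 + 7, so a_0 = 1
93 = 13·7 + 2, so a_1 = 13
7 = 3·2 + 1, so a_2 = 3
2 = 2·1 + 0, so a_3 = 2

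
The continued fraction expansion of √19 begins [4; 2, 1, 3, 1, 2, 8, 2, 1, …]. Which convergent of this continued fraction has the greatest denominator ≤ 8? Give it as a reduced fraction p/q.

List convergents until the denominator exceeds the bound:
a_0 = 4: 4/1  (≤ bound)
a_1 = 2: 9/2  (≤ bound)
a_2 = 1: 13/3  (≤ bound)
a_3 = 3: 48/11  (> 8, stop)

13/3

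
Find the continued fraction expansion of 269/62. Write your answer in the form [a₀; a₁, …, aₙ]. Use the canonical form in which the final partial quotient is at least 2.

[4; 2, 1, 20]

269 ÷ 62 → quotient 4, remainder 21
62 ÷ 21 → quotient 2, remainder 20
21 ÷ 20 → quotient 1, remainder 1
20 ÷ 1 → quotient 20, remainder 0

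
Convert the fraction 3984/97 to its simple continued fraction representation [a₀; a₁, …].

Repeatedly divide and take the remainder:
3984 ÷ 97 → quotient 41, remainder 7
97 ÷ 7 → quotient 13, remainder 6
7 ÷ 6 → quotient 1, remainder 1
6 ÷ 1 → quotient 6, remainder 0

[41; 13, 1, 6]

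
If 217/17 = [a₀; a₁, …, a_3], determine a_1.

⌊217/17⌋ = 12, remainder 13
⌊17/13⌋ = 1, remainder 4

1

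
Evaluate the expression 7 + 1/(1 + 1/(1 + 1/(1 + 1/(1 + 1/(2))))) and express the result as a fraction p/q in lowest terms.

Start with 2.
1 + 1/(2/1) = 1 + 1/2 = 3/2
1 + 1/(3/2) = 1 + 2/3 = 5/3
1 + 1/(5/3) = 1 + 3/5 = 8/5
1 + 1/(8/5) = 1 + 5/8 = 13/8
7 + 1/(13/8) = 7 + 8/13 = 99/13

99/13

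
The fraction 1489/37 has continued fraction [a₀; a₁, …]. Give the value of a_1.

4

Run the Euclidean algorithm, recording each quotient:
⌊1489/37⌋ = 40, remainder 9
⌊37/9⌋ = 4, remainder 1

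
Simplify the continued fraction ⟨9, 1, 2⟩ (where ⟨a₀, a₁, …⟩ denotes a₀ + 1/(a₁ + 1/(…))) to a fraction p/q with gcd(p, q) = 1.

29/3

Start with 2.
1 + 1/(2/1) = 1 + 1/2 = 3/2
9 + 1/(3/2) = 9 + 2/3 = 29/3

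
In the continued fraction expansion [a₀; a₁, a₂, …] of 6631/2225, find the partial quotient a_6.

Apply division with remainder until the remainder is 0:
6631 ÷ 2225 → quotient 2, remainder 2181
2225 ÷ 2181 → quotient 1, remainder 44
2181 ÷ 44 → quotient 49, remainder 25
44 ÷ 25 → quotient 1, remainder 19
25 ÷ 19 → quotient 1, remainder 6
19 ÷ 6 → quotient 3, remainder 1
6 ÷ 1 → quotient 6, remainder 0

6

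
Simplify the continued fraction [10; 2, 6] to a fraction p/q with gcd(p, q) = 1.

Build up convergents one term at a time:
a_0 = 10: 10/1
a_1 = 2: 21/2
a_2 = 6: 136/13

136/13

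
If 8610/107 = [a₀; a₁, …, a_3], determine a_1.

8610 = 80·107 + 50, so a_0 = 80
107 = 2·50 + 7, so a_1 = 2

2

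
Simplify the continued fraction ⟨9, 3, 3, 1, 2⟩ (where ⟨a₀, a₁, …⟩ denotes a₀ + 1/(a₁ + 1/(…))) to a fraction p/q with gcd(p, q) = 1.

335/36

Use the convergent recurrence hₖ = aₖ·hₖ₋₁ + hₖ₋₂ (and likewise for the denominators kₖ):
a_0 = 9: 9/1
a_1 = 3: 28/3
a_2 = 3: 93/10
a_3 = 1: 121/13
a_4 = 2: 335/36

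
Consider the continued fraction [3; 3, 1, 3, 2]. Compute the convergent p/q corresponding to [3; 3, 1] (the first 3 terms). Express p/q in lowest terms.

Start with 1.
3 + 1/(1/1) = 3 + 1/1 = 4/1
3 + 1/(4/1) = 3 + 1/4 = 13/4

13/4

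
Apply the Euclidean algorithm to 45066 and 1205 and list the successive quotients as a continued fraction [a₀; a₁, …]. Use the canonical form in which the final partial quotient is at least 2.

[37; 2, 1, 1, 47, 1, 1, 2]

45066 = 37·1205 + 481, so a_0 = 37
1205 = 2·481 + 243, so a_1 = 2
481 = 1·243 + 238, so a_2 = 1
243 = 1·238 + 5, so a_3 = 1
238 = 47·5 + 3, so a_4 = 47
5 = 1·3 + 2, so a_5 = 1
3 = 1·2 + 1, so a_6 = 1
2 = 2·1 + 0, so a_7 = 2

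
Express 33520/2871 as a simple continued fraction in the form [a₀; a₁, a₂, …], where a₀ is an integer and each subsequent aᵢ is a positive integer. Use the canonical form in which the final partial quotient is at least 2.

[11; 1, 2, 12, 2, 2, 1, 10]

33520 = 11·2871 + 1939, so a_0 = 11
2871 = 1·1939 + 932, so a_1 = 1
1939 = 2·932 + 75, so a_2 = 2
932 = 12·75 + 32, so a_3 = 12
75 = 2·32 + 11, so a_4 = 2
32 = 2·11 + 10, so a_5 = 2
11 = 1·10 + 1, so a_6 = 1
10 = 10·1 + 0, so a_7 = 10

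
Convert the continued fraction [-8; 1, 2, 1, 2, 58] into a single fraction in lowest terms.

-4669/642

Start with 58.
2 + 1/(58/1) = 2 + 1/58 = 117/58
1 + 1/(117/58) = 1 + 58/117 = 175/117
2 + 1/(175/117) = 2 + 117/175 = 467/175
1 + 1/(467/175) = 1 + 175/467 = 642/467
-8 + 1/(642/467) = -8 + 467/642 = -4669/642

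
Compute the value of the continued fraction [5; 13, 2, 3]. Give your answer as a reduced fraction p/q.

a_0 = 5: 5/1
a_1 = 13: 66/13
a_2 = 2: 137/27
a_3 = 3: 477/94

477/94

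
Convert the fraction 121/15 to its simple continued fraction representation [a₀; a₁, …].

[8; 15]

Run the Euclidean algorithm, recording each quotient:
⌊121/15⌋ = 8, remainder 1
⌊15/1⌋ = 15, remainder 0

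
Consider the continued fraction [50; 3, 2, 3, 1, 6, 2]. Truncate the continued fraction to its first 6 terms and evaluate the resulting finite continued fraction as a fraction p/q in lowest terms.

Collapse the nested fraction from the inside out:
Start with 6.
1 + 1/(6/1) = 1 + 1/6 = 7/6
3 + 1/(7/6) = 3 + 6/7 = 27/7
2 + 1/(27/7) = 2 + 7/27 = 61/27
3 + 1/(61/27) = 3 + 27/61 = 210/61
50 + 1/(210/61) = 50 + 61/210 = 10561/210

10561/210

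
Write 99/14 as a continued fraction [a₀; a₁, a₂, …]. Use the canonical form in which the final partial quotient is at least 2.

Repeatedly divide and take the remainder:
99 = 7·14 + 1, so a_0 = 7
14 = 14·1 + 0, so a_1 = 14

[7; 14]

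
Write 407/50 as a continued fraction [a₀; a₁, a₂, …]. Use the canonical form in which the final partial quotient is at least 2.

[8; 7, 7]

⌊407/50⌋ = 8, remainder 7
⌊50/7⌋ = 7, remainder 1
⌊7/1⌋ = 7, remainder 0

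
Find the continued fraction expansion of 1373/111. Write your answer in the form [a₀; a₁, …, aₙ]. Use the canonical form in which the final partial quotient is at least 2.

Run the Euclidean algorithm, recording each quotient:
1373 ÷ 111 → quotient 12, remainder 41
111 ÷ 41 → quotient 2, remainder 29
41 ÷ 29 → quotient 1, remainder 12
29 ÷ 12 → quotient 2, remainder 5
12 ÷ 5 → quotient 2, remainder 2
5 ÷ 2 → quotient 2, remainder 1
2 ÷ 1 → quotient 2, remainder 0

[12; 2, 1, 2, 2, 2, 2]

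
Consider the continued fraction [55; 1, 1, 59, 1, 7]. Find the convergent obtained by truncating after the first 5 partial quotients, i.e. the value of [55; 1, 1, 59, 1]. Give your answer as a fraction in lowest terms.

6716/121

a_0 = 55: 55/1
a_1 = 1: 56/1
a_2 = 1: 111/2
a_3 = 59: 6605/119
a_4 = 1: 6716/121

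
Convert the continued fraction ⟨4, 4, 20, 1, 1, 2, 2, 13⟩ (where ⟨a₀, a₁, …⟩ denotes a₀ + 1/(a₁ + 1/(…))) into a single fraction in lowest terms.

Starting at the tail and folding back:
Start with 13.
2 + 1/(13/1) = 2 + 1/13 = 27/13
2 + 1/(27/13) = 2 + 13/27 = 67/27
1 + 1/(67/27) = 1 + 27/67 = 94/67
1 + 1/(94/67) = 1 + 67/94 = 161/94
20 + 1/(161/94) = 20 + 94/161 = 3314/161
4 + 1/(3314/161) = 4 + 161/3314 = 13417/3314
4 + 1/(13417/3314) = 4 + 3314/13417 = 56982/13417

56982/13417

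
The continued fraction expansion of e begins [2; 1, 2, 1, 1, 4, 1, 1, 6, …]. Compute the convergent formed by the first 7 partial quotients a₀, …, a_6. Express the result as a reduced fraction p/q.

Start with 1.
4 + 1/(1/1) = 4 + 1/1 = 5/1
1 + 1/(5/1) = 1 + 1/5 = 6/5
1 + 1/(6/5) = 1 + 5/6 = 11/6
2 + 1/(11/6) = 2 + 6/11 = 28/11
1 + 1/(28/11) = 1 + 11/28 = 39/28
2 + 1/(39/28) = 2 + 28/39 = 106/39

106/39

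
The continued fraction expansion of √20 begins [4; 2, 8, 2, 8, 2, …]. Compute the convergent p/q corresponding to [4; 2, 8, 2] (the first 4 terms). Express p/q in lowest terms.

161/36

a_0 = 4: 4/1
a_1 = 2: 9/2
a_2 = 8: 76/17
a_3 = 2: 161/36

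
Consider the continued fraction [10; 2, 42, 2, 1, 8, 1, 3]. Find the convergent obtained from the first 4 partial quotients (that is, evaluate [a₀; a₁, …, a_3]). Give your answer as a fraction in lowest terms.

a_0 = 10: 10/1
a_1 = 2: 21/2
a_2 = 42: 892/85
a_3 = 2: 1805/172

1805/172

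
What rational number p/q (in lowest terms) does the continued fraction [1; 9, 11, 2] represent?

a_0 = 1: 1/1
a_1 = 9: 10/9
a_2 = 11: 111/100
a_3 = 2: 232/209

232/209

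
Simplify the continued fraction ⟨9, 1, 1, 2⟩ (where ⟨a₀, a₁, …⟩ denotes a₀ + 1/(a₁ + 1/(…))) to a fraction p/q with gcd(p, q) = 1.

48/5

Collapse the nested fraction from the inside out:
Start with 2.
1 + 1/(2/1) = 1 + 1/2 = 3/2
1 + 1/(3/2) = 1 + 2/3 = 5/3
9 + 1/(5/3) = 9 + 3/5 = 48/5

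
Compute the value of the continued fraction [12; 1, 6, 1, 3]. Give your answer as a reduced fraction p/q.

399/31

a_0 = 12: 12/1
a_1 = 1: 13/1
a_2 = 6: 90/7
a_3 = 1: 103/8
a_4 = 3: 399/31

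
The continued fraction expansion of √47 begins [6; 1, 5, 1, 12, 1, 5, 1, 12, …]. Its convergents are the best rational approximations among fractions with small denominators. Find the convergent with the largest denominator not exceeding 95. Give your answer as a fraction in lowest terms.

a_0 = 6: 6/1  (≤ bound)
a_1 = 1: 7/1  (≤ bound)
a_2 = 5: 41/6  (≤ bound)
a_3 = 1: 48/7  (≤ bound)
a_4 = 12: 617/90  (≤ bound)
a_5 = 1: 665/97  (> 95, stop)

617/90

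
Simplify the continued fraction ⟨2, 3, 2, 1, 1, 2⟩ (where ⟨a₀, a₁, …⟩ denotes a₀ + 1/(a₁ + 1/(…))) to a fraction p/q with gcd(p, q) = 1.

a_0 = 2: 2/1
a_1 = 3: 7/3
a_2 = 2: 16/7
a_3 = 1: 23/10
a_4 = 1: 39/17
a_5 = 2: 101/44

101/44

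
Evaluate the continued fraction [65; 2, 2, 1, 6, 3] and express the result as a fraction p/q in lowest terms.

a_0 = 65: 65/1
a_1 = 2: 131/2
a_2 = 2: 327/5
a_3 = 1: 458/7
a_4 = 6: 3075/47
a_5 = 3: 9683/148

9683/148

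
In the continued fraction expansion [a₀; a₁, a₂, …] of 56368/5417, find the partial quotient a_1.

2

⌊56368/5417⌋ = 10, remainder 2198
⌊5417/2198⌋ = 2, remainder 1021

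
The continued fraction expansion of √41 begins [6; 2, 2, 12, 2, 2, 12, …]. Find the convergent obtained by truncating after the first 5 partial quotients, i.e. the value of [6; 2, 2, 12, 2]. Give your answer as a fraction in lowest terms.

826/129

Starting at the tail and folding back:
Start with 2.
12 + 1/(2/1) = 12 + 1/2 = 25/2
2 + 1/(25/2) = 2 + 2/25 = 52/25
2 + 1/(52/25) = 2 + 25/52 = 129/52
6 + 1/(129/52) = 6 + 52/129 = 826/129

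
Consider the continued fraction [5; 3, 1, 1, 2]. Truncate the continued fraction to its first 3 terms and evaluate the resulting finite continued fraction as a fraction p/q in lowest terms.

Build up convergents one term at a time:
a_0 = 5: 5/1
a_1 = 3: 16/3
a_2 = 1: 21/4

21/4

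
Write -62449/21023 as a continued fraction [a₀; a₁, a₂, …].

[-3; 33, 1, 9, 1, 7, 7]

⌊-62449/21023⌋ = -3, remainder 620
⌊21023/620⌋ = 33, remainder 563
⌊620/563⌋ = 1, remainder 57
⌊563/57⌋ = 9, remainder 50
⌊57/50⌋ = 1, remainder 7
⌊50/7⌋ = 7, remainder 1
⌊7/1⌋ = 7, remainder 0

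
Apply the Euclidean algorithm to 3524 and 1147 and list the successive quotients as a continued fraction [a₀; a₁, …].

⌊3524/1147⌋ = 3, remainder 83
⌊1147/83⌋ = 13, remainder 68
⌊83/68⌋ = 1, remainder 15
⌊68/15⌋ = 4, remainder 8
⌊15/8⌋ = 1, remainder 7
⌊8/7⌋ = 1, remainder 1
⌊7/1⌋ = 7, remainder 0

[3; 13, 1, 4, 1, 1, 7]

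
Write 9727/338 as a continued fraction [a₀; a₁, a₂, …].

9727 = 28·338 + 263, so a_0 = 28
338 = 1·263 + 75, so a_1 = 1
263 = 3·75 + 38, so a_2 = 3
75 = 1·38 + 37, so a_3 = 1
38 = 1·37 + 1, so a_4 = 1
37 = 37·1 + 0, so a_5 = 37

[28; 1, 3, 1, 1, 37]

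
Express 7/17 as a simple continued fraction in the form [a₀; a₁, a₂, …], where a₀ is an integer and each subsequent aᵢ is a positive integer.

Apply division with remainder until the remainder is 0:
7 ÷ 17 → quotient 0, remainder 7
17 ÷ 7 → quotient 2, remainder 3
7 ÷ 3 → quotient 2, remainder 1
3 ÷ 1 → quotient 3, remainder 0

[0; 2, 2, 3]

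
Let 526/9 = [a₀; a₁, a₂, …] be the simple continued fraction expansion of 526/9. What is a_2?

Repeatedly divide and take the remainder:
⌊526/9⌋ = 58, remainder 4
⌊9/4⌋ = 2, remainder 1
⌊4/1⌋ = 4, remainder 0

4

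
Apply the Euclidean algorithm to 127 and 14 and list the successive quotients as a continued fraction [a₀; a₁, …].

[9; 14]

Run the Euclidean algorithm, recording each quotient:
127 = 9·14 + 1, so a_0 = 9
14 = 14·1 + 0, so a_1 = 14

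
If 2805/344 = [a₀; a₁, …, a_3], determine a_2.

Repeatedly divide and take the remainder:
2805 ÷ 344 → quotient 8, remainder 53
344 ÷ 53 → quotient 6, remainder 26
53 ÷ 26 → quotient 2, remainder 1

2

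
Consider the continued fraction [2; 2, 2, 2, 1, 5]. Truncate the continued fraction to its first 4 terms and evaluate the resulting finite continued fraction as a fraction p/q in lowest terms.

Use the convergent recurrence hₖ = aₖ·hₖ₋₁ + hₖ₋₂ (and likewise for the denominators kₖ):
a_0 = 2: 2/1
a_1 = 2: 5/2
a_2 = 2: 12/5
a_3 = 2: 29/12

29/12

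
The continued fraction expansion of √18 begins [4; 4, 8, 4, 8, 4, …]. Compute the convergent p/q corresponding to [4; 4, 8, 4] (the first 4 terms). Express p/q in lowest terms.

Start with 4.
8 + 1/(4/1) = 8 + 1/4 = 33/4
4 + 1/(33/4) = 4 + 4/33 = 136/33
4 + 1/(136/33) = 4 + 33/136 = 577/136

577/136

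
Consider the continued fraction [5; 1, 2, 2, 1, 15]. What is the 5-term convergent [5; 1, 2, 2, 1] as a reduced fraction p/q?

a_0 = 5: 5/1
a_1 = 1: 6/1
a_2 = 2: 17/3
a_3 = 2: 40/7
a_4 = 1: 57/10

57/10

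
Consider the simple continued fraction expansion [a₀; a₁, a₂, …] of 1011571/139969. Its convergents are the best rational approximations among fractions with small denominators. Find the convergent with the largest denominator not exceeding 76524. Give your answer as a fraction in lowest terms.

329903/45648

a_0 = 7: 7/1  (≤ bound)
a_1 = 4: 29/4  (≤ bound)
a_2 = 2: 65/9  (≤ bound)
a_3 = 2: 159/22  (≤ bound)
a_4 = 12: 1973/273  (≤ bound)
a_5 = 11: 21862/3025  (≤ bound)
a_6 = 15: 329903/45648  (≤ bound)
a_7 = 3: 1011571/139969  (> 76524, stop)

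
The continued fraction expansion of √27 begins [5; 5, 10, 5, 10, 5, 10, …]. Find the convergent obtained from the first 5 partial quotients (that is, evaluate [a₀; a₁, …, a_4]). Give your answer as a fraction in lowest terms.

Start with 10.
5 + 1/(10/1) = 5 + 1/10 = 51/10
10 + 1/(51/10) = 10 + 10/51 = 520/51
5 + 1/(520/51) = 5 + 51/520 = 2651/520
5 + 1/(2651/520) = 5 + 520/2651 = 13775/2651

13775/2651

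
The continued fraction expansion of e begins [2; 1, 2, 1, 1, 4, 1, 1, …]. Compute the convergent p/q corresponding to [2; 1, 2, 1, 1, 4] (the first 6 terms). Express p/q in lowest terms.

87/32

Start with 4.
1 + 1/(4/1) = 1 + 1/4 = 5/4
1 + 1/(5/4) = 1 + 4/5 = 9/5
2 + 1/(9/5) = 2 + 5/9 = 23/9
1 + 1/(23/9) = 1 + 9/23 = 32/23
2 + 1/(32/23) = 2 + 23/32 = 87/32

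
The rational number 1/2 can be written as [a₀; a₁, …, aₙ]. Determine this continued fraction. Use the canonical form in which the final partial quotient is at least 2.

Apply division with remainder until the remainder is 0:
1 = 0·2 + 1, so a_0 = 0
2 = 2·1 + 0, so a_1 = 2

[0; 2]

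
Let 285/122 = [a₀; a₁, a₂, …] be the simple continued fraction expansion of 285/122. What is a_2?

285 ÷ 122 → quotient 2, remainder 41
122 ÷ 41 → quotient 2, remainder 40
41 ÷ 40 → quotient 1, remainder 1

1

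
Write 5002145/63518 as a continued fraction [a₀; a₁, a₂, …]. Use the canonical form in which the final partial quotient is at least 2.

[78; 1, 3, 38, 2, 12, 3, 5]

Apply division with remainder until the remainder is 0:
⌊5002145/63518⌋ = 78, remainder 47741
⌊63518/47741⌋ = 1, remainder 15777
⌊47741/15777⌋ = 3, remainder 410
⌊15777/410⌋ = 38, remainder 197
⌊410/197⌋ = 2, remainder 16
⌊197/16⌋ = 12, remainder 5
⌊16/5⌋ = 3, remainder 1
⌊5/1⌋ = 5, remainder 0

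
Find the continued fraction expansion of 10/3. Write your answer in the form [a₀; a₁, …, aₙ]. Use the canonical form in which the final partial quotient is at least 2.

Repeatedly divide and take the remainder:
10 ÷ 3 → quotient 3, remainder 1
3 ÷ 1 → quotient 3, remainder 0

[3; 3]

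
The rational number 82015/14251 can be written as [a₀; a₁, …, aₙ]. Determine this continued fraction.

82015 = 5·14251 + 10760, so a_0 = 5
14251 = 1·10760 + 3491, so a_1 = 1
10760 = 3·3491 + 287, so a_2 = 3
3491 = 12·287 + 47, so a_3 = 12
287 = 6·47 + 5, so a_4 = 6
47 = 9·5 + 2, so a_5 = 9
5 = 2·2 + 1, so a_6 = 2
2 = 2·1 + 0, so a_7 = 2

[5; 1, 3, 12, 6, 9, 2, 2]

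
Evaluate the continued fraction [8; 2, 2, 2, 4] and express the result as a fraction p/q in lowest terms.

446/53

Collapse the nested fraction from the inside out:
Start with 4.
2 + 1/(4/1) = 2 + 1/4 = 9/4
2 + 1/(9/4) = 2 + 4/9 = 22/9
2 + 1/(22/9) = 2 + 9/22 = 53/22
8 + 1/(53/22) = 8 + 22/53 = 446/53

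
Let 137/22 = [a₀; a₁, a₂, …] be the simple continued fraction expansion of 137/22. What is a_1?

4

Run the Euclidean algorithm, recording each quotient:
137 = 6·22 + 5, so a_0 = 6
22 = 4·5 + 2, so a_1 = 4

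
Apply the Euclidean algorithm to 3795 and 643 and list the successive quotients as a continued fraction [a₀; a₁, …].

3795 ÷ 643 → quotient 5, remainder 580
643 ÷ 580 → quotient 1, remainder 63
580 ÷ 63 → quotient 9, remainder 13
63 ÷ 13 → quotient 4, remainder 11
13 ÷ 11 → quotient 1, remainder 2
11 ÷ 2 → quotient 5, remainder 1
2 ÷ 1 → quotient 2, remainder 0

[5; 1, 9, 4, 1, 5, 2]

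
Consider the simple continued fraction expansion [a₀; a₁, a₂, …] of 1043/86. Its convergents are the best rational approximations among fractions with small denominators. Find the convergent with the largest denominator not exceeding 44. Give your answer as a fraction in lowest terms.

473/39

List convergents until the denominator exceeds the bound:
a_0 = 12: 12/1  (≤ bound)
a_1 = 7: 85/7  (≤ bound)
a_2 = 1: 97/8  (≤ bound)
a_3 = 4: 473/39  (≤ bound)
a_4 = 2: 1043/86  (> 44, stop)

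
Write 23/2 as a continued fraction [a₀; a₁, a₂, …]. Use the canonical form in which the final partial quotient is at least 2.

[11; 2]

Run the Euclidean algorithm, recording each quotient:
23 = 11·2 + 1, so a_0 = 11
2 = 2·1 + 0, so a_1 = 2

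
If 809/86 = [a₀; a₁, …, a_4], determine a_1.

Apply division with remainder until the remainder is 0:
809 ÷ 86 → quotient 9, remainder 35
86 ÷ 35 → quotient 2, remainder 16

2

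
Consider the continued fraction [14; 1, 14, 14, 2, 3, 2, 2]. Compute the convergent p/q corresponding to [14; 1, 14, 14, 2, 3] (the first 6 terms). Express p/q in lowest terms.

22729/1522

Start with 3.
2 + 1/(3/1) = 2 + 1/3 = 7/3
14 + 1/(7/3) = 14 + 3/7 = 101/7
14 + 1/(101/7) = 14 + 7/101 = 1421/101
1 + 1/(1421/101) = 1 + 101/1421 = 1522/1421
14 + 1/(1522/1421) = 14 + 1421/1522 = 22729/1522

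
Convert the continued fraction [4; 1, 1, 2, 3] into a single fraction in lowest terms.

78/17

Use the convergent recurrence hₖ = aₖ·hₖ₋₁ + hₖ₋₂ (and likewise for the denominators kₖ):
a_0 = 4: 4/1
a_1 = 1: 5/1
a_2 = 1: 9/2
a_3 = 2: 23/5
a_4 = 3: 78/17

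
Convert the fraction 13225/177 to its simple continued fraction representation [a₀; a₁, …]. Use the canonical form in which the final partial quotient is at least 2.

13225 = 74·177 + 127, so a_0 = 74
177 = 1·127 + 50, so a_1 = 1
127 = 2·50 + 27, so a_2 = 2
50 = 1·27 + 23, so a_3 = 1
27 = 1·23 + 4, so a_4 = 1
23 = 5·4 + 3, so a_5 = 5
4 = 1·3 + 1, so a_6 = 1
3 = 3·1 + 0, so a_7 = 3

[74; 1, 2, 1, 1, 5, 1, 3]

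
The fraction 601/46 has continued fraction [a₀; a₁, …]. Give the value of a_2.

3

Run the Euclidean algorithm, recording each quotient:
⌊601/46⌋ = 13, remainder 3
⌊46/3⌋ = 15, remainder 1
⌊3/1⌋ = 3, remainder 0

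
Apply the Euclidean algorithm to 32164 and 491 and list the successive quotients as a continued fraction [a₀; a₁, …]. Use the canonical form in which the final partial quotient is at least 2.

Apply division with remainder until the remainder is 0:
32164 = 65·491 + 249, so a_0 = 65
491 = 1·249 + 242, so a_1 = 1
249 = 1·242 + 7, so a_2 = 1
242 = 34·7 + 4, so a_3 = 34
7 = 1·4 + 3, so a_4 = 1
4 = 1·3 + 1, so a_5 = 1
3 = 3·1 + 0, so a_6 = 3

[65; 1, 1, 34, 1, 1, 3]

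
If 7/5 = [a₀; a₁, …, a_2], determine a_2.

2

Repeatedly divide and take the remainder:
7 ÷ 5 → quotient 1, remainder 2
5 ÷ 2 → quotient 2, remainder 1
2 ÷ 1 → quotient 2, remainder 0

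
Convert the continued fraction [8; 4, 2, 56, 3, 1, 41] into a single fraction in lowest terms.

700667/85214

Start with 41.
1 + 1/(41/1) = 1 + 1/41 = 42/41
3 + 1/(42/41) = 3 + 41/42 = 167/42
56 + 1/(167/42) = 56 + 42/167 = 9394/167
2 + 1/(9394/167) = 2 + 167/9394 = 18955/9394
4 + 1/(18955/9394) = 4 + 9394/18955 = 85214/18955
8 + 1/(85214/18955) = 8 + 18955/85214 = 700667/85214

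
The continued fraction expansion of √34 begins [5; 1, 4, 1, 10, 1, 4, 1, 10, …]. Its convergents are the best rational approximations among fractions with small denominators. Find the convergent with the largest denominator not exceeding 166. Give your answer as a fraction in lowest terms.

414/71

a_0 = 5: 5/1  (≤ bound)
a_1 = 1: 6/1  (≤ bound)
a_2 = 4: 29/5  (≤ bound)
a_3 = 1: 35/6  (≤ bound)
a_4 = 10: 379/65  (≤ bound)
a_5 = 1: 414/71  (≤ bound)
a_6 = 4: 2035/349  (> 166, stop)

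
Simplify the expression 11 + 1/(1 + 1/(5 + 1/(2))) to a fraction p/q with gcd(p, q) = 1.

a_0 = 11: 11/1
a_1 = 1: 12/1
a_2 = 5: 71/6
a_3 = 2: 154/13

154/13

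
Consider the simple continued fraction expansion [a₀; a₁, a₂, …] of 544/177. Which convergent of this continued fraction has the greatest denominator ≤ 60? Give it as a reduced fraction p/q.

a_0 = 3: 3/1  (≤ bound)
a_1 = 13: 40/13  (≤ bound)
a_2 = 1: 43/14  (≤ bound)
a_3 = 1: 83/27  (≤ bound)
a_4 = 1: 126/41  (≤ bound)
a_5 = 1: 209/68  (> 60, stop)

126/41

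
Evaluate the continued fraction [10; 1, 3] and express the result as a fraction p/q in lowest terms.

a_0 = 10: 10/1
a_1 = 1: 11/1
a_2 = 3: 43/4

43/4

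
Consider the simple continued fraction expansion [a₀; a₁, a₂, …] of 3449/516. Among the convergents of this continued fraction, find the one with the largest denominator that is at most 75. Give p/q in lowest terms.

List convergents until the denominator exceeds the bound:
a_0 = 6: 6/1  (≤ bound)
a_1 = 1: 7/1  (≤ bound)
a_2 = 2: 20/3  (≤ bound)
a_3 = 6: 127/19  (≤ bound)
a_4 = 27: 3449/516  (> 75, stop)

127/19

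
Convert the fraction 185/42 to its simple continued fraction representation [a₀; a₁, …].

[4; 2, 2, 8]

Run the Euclidean algorithm, recording each quotient:
185 ÷ 42 → quotient 4, remainder 17
42 ÷ 17 → quotient 2, remainder 8
17 ÷ 8 → quotient 2, remainder 1
8 ÷ 1 → quotient 8, remainder 0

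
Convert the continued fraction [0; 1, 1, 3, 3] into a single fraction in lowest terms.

13/23

a_0 = 0: 0/1
a_1 = 1: 1/1
a_2 = 1: 1/2
a_3 = 3: 4/7
a_4 = 3: 13/23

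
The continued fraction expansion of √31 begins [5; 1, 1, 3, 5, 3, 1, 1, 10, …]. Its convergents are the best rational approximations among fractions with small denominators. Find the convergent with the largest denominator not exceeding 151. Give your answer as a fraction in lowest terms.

657/118

a_0 = 5: 5/1  (≤ bound)
a_1 = 1: 6/1  (≤ bound)
a_2 = 1: 11/2  (≤ bound)
a_3 = 3: 39/7  (≤ bound)
a_4 = 5: 206/37  (≤ bound)
a_5 = 3: 657/118  (≤ bound)
a_6 = 1: 863/155  (> 151, stop)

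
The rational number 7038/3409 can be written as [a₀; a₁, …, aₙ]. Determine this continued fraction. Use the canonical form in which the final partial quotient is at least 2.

[2; 15, 2, 54, 2]

7038 = 2·3409 + 220, so a_0 = 2
3409 = 15·220 + 109, so a_1 = 15
220 = 2·109 + 2, so a_2 = 2
109 = 54·2 + 1, so a_3 = 54
2 = 2·1 + 0, so a_4 = 2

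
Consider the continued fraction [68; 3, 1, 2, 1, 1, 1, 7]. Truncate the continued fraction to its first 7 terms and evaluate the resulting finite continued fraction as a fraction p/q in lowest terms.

2799/41

a_0 = 68: 68/1
a_1 = 3: 205/3
a_2 = 1: 273/4
a_3 = 2: 751/11
a_4 = 1: 1024/15
a_5 = 1: 1775/26
a_6 = 1: 2799/41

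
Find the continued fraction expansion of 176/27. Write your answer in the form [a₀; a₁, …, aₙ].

176 ÷ 27 → quotient 6, remainder 14
27 ÷ 14 → quotient 1, remainder 13
14 ÷ 13 → quotient 1, remainder 1
13 ÷ 1 → quotient 13, remainder 0

[6; 1, 1, 13]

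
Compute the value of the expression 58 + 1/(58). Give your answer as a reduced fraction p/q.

3365/58

Start with 58.
58 + 1/(58/1) = 58 + 1/58 = 3365/58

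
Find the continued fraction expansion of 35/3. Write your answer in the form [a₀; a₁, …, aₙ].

Run the Euclidean algorithm, recording each quotient:
35 ÷ 3 → quotient 11, remainder 2
3 ÷ 2 → quotient 1, remainder 1
2 ÷ 1 → quotient 2, remainder 0

[11; 1, 2]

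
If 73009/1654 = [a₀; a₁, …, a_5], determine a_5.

2

73009 ÷ 1654 → quotient 44, remainder 233
1654 ÷ 233 → quotient 7, remainder 23
233 ÷ 23 → quotient 10, remainder 3
23 ÷ 3 → quotient 7, remainder 2
3 ÷ 2 → quotient 1, remainder 1
2 ÷ 1 → quotient 2, remainder 0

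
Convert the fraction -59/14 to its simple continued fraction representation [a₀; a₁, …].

Apply division with remainder until the remainder is 0:
-59 = -5·14 + 11, so a_0 = -5
14 = 1·11 + 3, so a_1 = 1
11 = 3·3 + 2, so a_2 = 3
3 = 1·2 + 1, so a_3 = 1
2 = 2·1 + 0, so a_4 = 2

[-5; 1, 3, 1, 2]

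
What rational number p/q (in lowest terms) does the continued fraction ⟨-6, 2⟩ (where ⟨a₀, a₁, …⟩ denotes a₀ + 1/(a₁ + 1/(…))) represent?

Compute successive convergents:
a_0 = -6: -6/1
a_1 = 2: -11/2

-11/2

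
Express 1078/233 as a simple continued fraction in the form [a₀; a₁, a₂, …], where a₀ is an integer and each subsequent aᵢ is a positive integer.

1078 ÷ 233 → quotient 4, remainder 146
233 ÷ 146 → quotient 1, remainder 87
146 ÷ 87 → quotient 1, remainder 59
87 ÷ 59 → quotient 1, remainder 28
59 ÷ 28 → quotient 2, remainder 3
28 ÷ 3 → quotient 9, remainder 1
3 ÷ 1 → quotient 3, remainder 0

[4; 1, 1, 1, 2, 9, 3]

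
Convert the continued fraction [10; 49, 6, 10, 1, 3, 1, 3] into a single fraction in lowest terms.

a_0 = 10: 10/1
a_1 = 49: 491/49
a_2 = 6: 2956/295
a_3 = 10: 30051/2999
a_4 = 1: 33007/3294
a_5 = 3: 129072/12881
a_6 = 1: 162079/16175
a_7 = 3: 615309/61406

615309/61406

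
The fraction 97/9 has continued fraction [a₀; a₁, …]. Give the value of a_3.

⌊97/9⌋ = 10, remainder 7
⌊9/7⌋ = 1, remainder 2
⌊7/2⌋ = 3, remainder 1
⌊2/1⌋ = 2, remainder 0

2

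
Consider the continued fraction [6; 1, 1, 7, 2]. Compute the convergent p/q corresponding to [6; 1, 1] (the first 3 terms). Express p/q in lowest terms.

13/2

Start with 1.
1 + 1/(1/1) = 1 + 1/1 = 2/1
6 + 1/(2/1) = 6 + 1/2 = 13/2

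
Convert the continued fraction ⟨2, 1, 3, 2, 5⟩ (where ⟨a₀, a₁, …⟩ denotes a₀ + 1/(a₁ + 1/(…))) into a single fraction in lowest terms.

a_0 = 2: 2/1
a_1 = 1: 3/1
a_2 = 3: 11/4
a_3 = 2: 25/9
a_4 = 5: 136/49

136/49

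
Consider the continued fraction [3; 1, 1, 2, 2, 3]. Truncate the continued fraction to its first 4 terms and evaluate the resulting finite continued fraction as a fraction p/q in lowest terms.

a_0 = 3: 3/1
a_1 = 1: 4/1
a_2 = 1: 7/2
a_3 = 2: 18/5

18/5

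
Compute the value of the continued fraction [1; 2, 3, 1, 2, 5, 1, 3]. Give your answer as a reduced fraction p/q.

880/611

Starting at the tail and folding back:
Start with 3.
1 + 1/(3/1) = 1 + 1/3 = 4/3
5 + 1/(4/3) = 5 + 3/4 = 23/4
2 + 1/(23/4) = 2 + 4/23 = 50/23
1 + 1/(50/23) = 1 + 23/50 = 73/50
3 + 1/(73/50) = 3 + 50/73 = 269/73
2 + 1/(269/73) = 2 + 73/269 = 611/269
1 + 1/(611/269) = 1 + 269/611 = 880/611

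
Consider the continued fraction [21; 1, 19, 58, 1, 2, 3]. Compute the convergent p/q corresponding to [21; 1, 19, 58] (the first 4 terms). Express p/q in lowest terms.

25484/1161

a_0 = 21: 21/1
a_1 = 1: 22/1
a_2 = 19: 439/20
a_3 = 58: 25484/1161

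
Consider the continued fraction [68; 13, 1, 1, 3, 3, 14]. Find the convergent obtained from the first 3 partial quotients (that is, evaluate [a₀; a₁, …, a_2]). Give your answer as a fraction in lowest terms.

Collapse the nested fraction from the inside out:
Start with 1.
13 + 1/(1/1) = 13 + 1/1 = 14/1
68 + 1/(14/1) = 68 + 1/14 = 953/14

953/14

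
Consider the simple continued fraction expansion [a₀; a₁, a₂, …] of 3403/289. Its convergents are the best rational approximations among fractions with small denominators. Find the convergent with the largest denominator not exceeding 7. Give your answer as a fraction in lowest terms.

47/4

a_0 = 11: 11/1  (≤ bound)
a_1 = 1: 12/1  (≤ bound)
a_2 = 3: 47/4  (≤ bound)
a_3 = 2: 106/9  (> 7, stop)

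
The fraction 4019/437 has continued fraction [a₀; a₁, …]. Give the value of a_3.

4019 = 9·437 + 86, so a_0 = 9
437 = 5·86 + 7, so a_1 = 5
86 = 12·7 + 2, so a_2 = 12
7 = 3·2 + 1, so a_3 = 3

3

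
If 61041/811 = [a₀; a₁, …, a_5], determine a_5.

61041 ÷ 811 → quotient 75, remainder 216
811 ÷ 216 → quotient 3, remainder 163
216 ÷ 163 → quotient 1, remainder 53
163 ÷ 53 → quotient 3, remainder 4
53 ÷ 4 → quotient 13, remainder 1
4 ÷ 1 → quotient 4, remainder 0

4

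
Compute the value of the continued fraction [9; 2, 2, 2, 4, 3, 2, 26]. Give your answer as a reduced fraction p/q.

98304/10441

Start with 26.
2 + 1/(26/1) = 2 + 1/26 = 53/26
3 + 1/(53/26) = 3 + 26/53 = 185/53
4 + 1/(185/53) = 4 + 53/185 = 793/185
2 + 1/(793/185) = 2 + 185/793 = 1771/793
2 + 1/(1771/793) = 2 + 793/1771 = 4335/1771
2 + 1/(4335/1771) = 2 + 1771/4335 = 10441/4335
9 + 1/(10441/4335) = 9 + 4335/10441 = 98304/10441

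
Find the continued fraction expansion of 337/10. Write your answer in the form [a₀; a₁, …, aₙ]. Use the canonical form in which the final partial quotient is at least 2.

[33; 1, 2, 3]

⌊337/10⌋ = 33, remainder 7
⌊10/7⌋ = 1, remainder 3
⌊7/3⌋ = 2, remainder 1
⌊3/1⌋ = 3, remainder 0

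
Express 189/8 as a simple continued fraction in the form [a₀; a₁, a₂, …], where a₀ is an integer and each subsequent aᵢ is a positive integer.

[23; 1, 1, 1, 2]

⌊189/8⌋ = 23, remainder 5
⌊8/5⌋ = 1, remainder 3
⌊5/3⌋ = 1, remainder 2
⌊3/2⌋ = 1, remainder 1
⌊2/1⌋ = 2, remainder 0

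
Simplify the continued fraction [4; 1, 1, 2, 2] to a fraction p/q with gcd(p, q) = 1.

55/12

Start with 2.
2 + 1/(2/1) = 2 + 1/2 = 5/2
1 + 1/(5/2) = 1 + 2/5 = 7/5
1 + 1/(7/5) = 1 + 5/7 = 12/7
4 + 1/(12/7) = 4 + 7/12 = 55/12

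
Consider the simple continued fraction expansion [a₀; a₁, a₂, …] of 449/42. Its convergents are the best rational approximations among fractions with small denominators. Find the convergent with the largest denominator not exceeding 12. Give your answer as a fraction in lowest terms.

List convergents until the denominator exceeds the bound:
a_0 = 10: 10/1  (≤ bound)
a_1 = 1: 11/1  (≤ bound)
a_2 = 2: 32/3  (≤ bound)
a_3 = 4: 139/13  (> 12, stop)

32/3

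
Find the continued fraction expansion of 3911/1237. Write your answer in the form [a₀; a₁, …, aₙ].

[3; 6, 5, 2, 2, 7]

3911 ÷ 1237 → quotient 3, remainder 200
1237 ÷ 200 → quotient 6, remainder 37
200 ÷ 37 → quotient 5, remainder 15
37 ÷ 15 → quotient 2, remainder 7
15 ÷ 7 → quotient 2, remainder 1
7 ÷ 1 → quotient 7, remainder 0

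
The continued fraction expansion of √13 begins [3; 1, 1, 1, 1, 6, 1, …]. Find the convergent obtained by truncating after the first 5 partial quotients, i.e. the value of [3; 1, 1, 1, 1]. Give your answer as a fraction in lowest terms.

Work from the innermost term outward:
Start with 1.
1 + 1/(1/1) = 1 + 1/1 = 2/1
1 + 1/(2/1) = 1 + 1/2 = 3/2
1 + 1/(3/2) = 1 + 2/3 = 5/3
3 + 1/(5/3) = 3 + 3/5 = 18/5

18/5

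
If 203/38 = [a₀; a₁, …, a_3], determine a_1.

2

Run the Euclidean algorithm, recording each quotient:
⌊203/38⌋ = 5, remainder 13
⌊38/13⌋ = 2, remainder 12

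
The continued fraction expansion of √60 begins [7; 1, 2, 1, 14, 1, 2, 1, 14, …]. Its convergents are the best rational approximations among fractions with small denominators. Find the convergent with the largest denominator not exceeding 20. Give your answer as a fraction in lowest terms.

a_0 = 7: 7/1  (≤ bound)
a_1 = 1: 8/1  (≤ bound)
a_2 = 2: 23/3  (≤ bound)
a_3 = 1: 31/4  (≤ bound)
a_4 = 14: 457/59  (> 20, stop)

31/4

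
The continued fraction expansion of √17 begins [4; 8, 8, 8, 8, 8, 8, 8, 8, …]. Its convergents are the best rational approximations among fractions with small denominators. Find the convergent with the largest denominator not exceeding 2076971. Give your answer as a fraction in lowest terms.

1166876/283009

a_0 = 4: 4/1  (≤ bound)
a_1 = 8: 33/8  (≤ bound)
a_2 = 8: 268/65  (≤ bound)
a_3 = 8: 2177/528  (≤ bound)
a_4 = 8: 17684/4289  (≤ bound)
a_5 = 8: 143649/34840  (≤ bound)
a_6 = 8: 1166876/283009  (≤ bound)
a_7 = 8: 9478657/2298912  (> 2076971, stop)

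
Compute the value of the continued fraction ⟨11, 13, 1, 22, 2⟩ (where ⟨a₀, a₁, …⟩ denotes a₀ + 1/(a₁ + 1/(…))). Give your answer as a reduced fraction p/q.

7263/656

a_0 = 11: 11/1
a_1 = 13: 144/13
a_2 = 1: 155/14
a_3 = 22: 3554/321
a_4 = 2: 7263/656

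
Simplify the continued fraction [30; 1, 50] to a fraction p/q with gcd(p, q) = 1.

1580/51

a_0 = 30: 30/1
a_1 = 1: 31/1
a_2 = 50: 1580/51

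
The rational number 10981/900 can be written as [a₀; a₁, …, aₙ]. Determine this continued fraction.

Apply division with remainder until the remainder is 0:
⌊10981/900⌋ = 12, remainder 181
⌊900/181⌋ = 4, remainder 176
⌊181/176⌋ = 1, remainder 5
⌊176/5⌋ = 35, remainder 1
⌊5/1⌋ = 5, remainder 0

[12; 4, 1, 35, 5]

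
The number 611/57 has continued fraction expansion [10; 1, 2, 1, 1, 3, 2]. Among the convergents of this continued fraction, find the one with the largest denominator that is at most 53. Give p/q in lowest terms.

a_0 = 10: 10/1  (≤ bound)
a_1 = 1: 11/1  (≤ bound)
a_2 = 2: 32/3  (≤ bound)
a_3 = 1: 43/4  (≤ bound)
a_4 = 1: 75/7  (≤ bound)
a_5 = 3: 268/25  (≤ bound)
a_6 = 2: 611/57  (> 53, stop)

268/25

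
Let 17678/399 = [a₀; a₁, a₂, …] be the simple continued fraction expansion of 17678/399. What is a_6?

3

17678 = 44·399 + 122, so a_0 = 44
399 = 3·122 + 33, so a_1 = 3
122 = 3·33 + 23, so a_2 = 3
33 = 1·23 + 10, so a_3 = 1
23 = 2·10 + 3, so a_4 = 2
10 = 3·3 + 1, so a_5 = 3
3 = 3·1 + 0, so a_6 = 3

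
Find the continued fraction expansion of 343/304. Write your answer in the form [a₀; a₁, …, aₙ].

[1; 7, 1, 3, 1, 7]

Apply division with remainder until the remainder is 0:
343 = 1·304 + 39, so a_0 = 1
304 = 7·39 + 31, so a_1 = 7
39 = 1·31 + 8, so a_2 = 1
31 = 3·8 + 7, so a_3 = 3
8 = 1·7 + 1, so a_4 = 1
7 = 7·1 + 0, so a_5 = 7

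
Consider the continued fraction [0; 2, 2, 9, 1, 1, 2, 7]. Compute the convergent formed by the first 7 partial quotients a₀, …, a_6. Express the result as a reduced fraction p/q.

a_0 = 0: 0/1
a_1 = 2: 1/2
a_2 = 2: 2/5
a_3 = 9: 19/47
a_4 = 1: 21/52
a_5 = 1: 40/99
a_6 = 2: 101/250

101/250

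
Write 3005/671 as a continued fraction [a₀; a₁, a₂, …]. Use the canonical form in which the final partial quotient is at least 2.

[4; 2, 11, 14, 2]

⌊3005/671⌋ = 4, remainder 321
⌊671/321⌋ = 2, remainder 29
⌊321/29⌋ = 11, remainder 2
⌊29/2⌋ = 14, remainder 1
⌊2/1⌋ = 2, remainder 0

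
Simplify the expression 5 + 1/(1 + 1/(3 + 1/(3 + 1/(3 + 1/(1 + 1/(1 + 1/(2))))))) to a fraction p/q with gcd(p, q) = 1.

1465/254

Collapse the nested fraction from the inside out:
Start with 2.
1 + 1/(2/1) = 1 + 1/2 = 3/2
1 + 1/(3/2) = 1 + 2/3 = 5/3
3 + 1/(5/3) = 3 + 3/5 = 18/5
3 + 1/(18/5) = 3 + 5/18 = 59/18
3 + 1/(59/18) = 3 + 18/59 = 195/59
1 + 1/(195/59) = 1 + 59/195 = 254/195
5 + 1/(254/195) = 5 + 195/254 = 1465/254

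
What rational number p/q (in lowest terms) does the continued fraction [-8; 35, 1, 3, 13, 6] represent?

Build up convergents one term at a time:
a_0 = -8: -8/1
a_1 = 35: -279/35
a_2 = 1: -287/36
a_3 = 3: -1140/143
a_4 = 13: -15107/1895
a_5 = 6: -91782/11513

-91782/11513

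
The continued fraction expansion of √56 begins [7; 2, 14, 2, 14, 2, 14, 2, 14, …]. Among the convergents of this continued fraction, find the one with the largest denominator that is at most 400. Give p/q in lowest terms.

449/60

a_0 = 7: 7/1  (≤ bound)
a_1 = 2: 15/2  (≤ bound)
a_2 = 14: 217/29  (≤ bound)
a_3 = 2: 449/60  (≤ bound)
a_4 = 14: 6503/869  (> 400, stop)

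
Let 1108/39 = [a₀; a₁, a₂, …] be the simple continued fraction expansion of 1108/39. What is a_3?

1108 = 28·39 + 16, so a_0 = 28
39 = 2·16 + 7, so a_1 = 2
16 = 2·7 + 2, so a_2 = 2
7 = 3·2 + 1, so a_3 = 3

3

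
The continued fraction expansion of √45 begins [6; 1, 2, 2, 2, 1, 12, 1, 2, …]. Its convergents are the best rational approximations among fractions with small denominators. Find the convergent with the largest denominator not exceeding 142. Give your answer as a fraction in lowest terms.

161/24

List convergents until the denominator exceeds the bound:
a_0 = 6: 6/1  (≤ bound)
a_1 = 1: 7/1  (≤ bound)
a_2 = 2: 20/3  (≤ bound)
a_3 = 2: 47/7  (≤ bound)
a_4 = 2: 114/17  (≤ bound)
a_5 = 1: 161/24  (≤ bound)
a_6 = 12: 2046/305  (> 142, stop)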